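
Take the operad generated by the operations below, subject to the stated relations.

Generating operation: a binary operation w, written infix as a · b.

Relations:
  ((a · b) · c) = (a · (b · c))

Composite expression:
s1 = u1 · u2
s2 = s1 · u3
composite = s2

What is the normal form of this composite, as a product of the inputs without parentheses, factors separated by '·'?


u1 · u2 · u3

Under associativity of w, the answer is the u's in reading order.
(u1 · u2) flattens to u1 · u2
((u1 · u2) · u3) flattens to u1 · u2 · u3


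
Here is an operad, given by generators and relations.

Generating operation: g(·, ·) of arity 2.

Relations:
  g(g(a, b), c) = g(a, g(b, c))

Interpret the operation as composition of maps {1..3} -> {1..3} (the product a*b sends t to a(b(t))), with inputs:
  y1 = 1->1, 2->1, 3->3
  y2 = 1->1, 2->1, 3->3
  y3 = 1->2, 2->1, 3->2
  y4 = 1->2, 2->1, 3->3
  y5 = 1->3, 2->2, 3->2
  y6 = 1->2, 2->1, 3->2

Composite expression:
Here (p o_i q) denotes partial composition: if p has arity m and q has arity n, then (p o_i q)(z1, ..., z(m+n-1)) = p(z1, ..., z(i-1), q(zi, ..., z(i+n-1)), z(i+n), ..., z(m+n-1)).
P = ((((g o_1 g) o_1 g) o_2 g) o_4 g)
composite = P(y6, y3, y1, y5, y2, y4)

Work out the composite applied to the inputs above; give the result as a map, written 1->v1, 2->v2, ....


1->1, 2->1, 3->1

g(y3, y1) = 1->2, 2->2, 3->2
g(y6, g(y3, y1)) = 1->1, 2->1, 3->1
g(y5, y2) = 1->3, 2->3, 3->2
g(g(y6, g(y3, y1)), g(y5, y2)) = 1->1, 2->1, 3->1
g(g(g(y6, g(y3, y1)), g(y5, y2)), y4) = 1->1, 2->1, 3->1


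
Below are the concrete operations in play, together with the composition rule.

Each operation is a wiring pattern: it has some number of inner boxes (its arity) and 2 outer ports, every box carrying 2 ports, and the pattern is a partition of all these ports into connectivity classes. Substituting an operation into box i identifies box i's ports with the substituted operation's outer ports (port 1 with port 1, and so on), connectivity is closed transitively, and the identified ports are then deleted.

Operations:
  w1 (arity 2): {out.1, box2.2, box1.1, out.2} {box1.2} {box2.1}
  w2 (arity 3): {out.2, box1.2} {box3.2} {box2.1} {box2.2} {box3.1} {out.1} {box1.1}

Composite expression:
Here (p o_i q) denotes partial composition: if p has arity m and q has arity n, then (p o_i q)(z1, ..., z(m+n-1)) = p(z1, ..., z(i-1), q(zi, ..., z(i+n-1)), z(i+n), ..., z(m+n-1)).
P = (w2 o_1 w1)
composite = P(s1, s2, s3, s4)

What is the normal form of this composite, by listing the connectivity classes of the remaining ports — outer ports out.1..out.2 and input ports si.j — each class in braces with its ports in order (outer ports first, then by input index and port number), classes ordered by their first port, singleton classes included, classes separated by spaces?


{out.1} {out.2, s1.1, s2.2} {s1.2} {s2.1} {s3.1} {s3.2} {s4.1} {s4.2}

Treat the ports identified at w2 as solder joints: merge, then drop.
composing w1 on (s1, s2), with out.j its own outer ports: {out.1, out.2, s1.1, s2.2} {s1.2} {s2.1}
composing w2 on (s1, s2, s3, s4), with out.j its own outer ports: {out.1} {out.2, s1.1, s2.2} {s1.2} {s2.1} {s3.1} {s3.2} {s4.1} {s4.2}


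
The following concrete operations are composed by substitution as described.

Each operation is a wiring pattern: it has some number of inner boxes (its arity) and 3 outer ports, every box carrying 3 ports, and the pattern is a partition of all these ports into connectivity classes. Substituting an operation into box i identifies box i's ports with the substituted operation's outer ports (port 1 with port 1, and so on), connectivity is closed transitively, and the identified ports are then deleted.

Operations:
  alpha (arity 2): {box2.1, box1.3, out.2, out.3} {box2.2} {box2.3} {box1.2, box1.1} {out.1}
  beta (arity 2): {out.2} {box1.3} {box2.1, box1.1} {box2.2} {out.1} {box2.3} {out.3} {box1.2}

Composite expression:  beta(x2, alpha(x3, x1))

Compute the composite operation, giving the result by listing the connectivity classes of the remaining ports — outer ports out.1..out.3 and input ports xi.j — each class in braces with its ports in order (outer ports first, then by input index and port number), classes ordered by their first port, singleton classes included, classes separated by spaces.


After gluing at beta, chains via deleted ports link the x-ports.
alpha over (x3, x1) gives {out.1} {out.2, out.3, x1.1, x3.3} {x1.2} {x1.3} {x3.1, x3.2}, out.j being that stage's outer ports
beta over (x2, x3, x1) gives {out.1} {out.2} {out.3} {x1.1, x3.3} {x1.2} {x1.3} {x2.1} {x2.2} {x2.3} {x3.1, x3.2}, out.j being that stage's outer ports

{out.1} {out.2} {out.3} {x1.1, x3.3} {x1.2} {x1.3} {x2.1} {x2.2} {x2.3} {x3.1, x3.2}


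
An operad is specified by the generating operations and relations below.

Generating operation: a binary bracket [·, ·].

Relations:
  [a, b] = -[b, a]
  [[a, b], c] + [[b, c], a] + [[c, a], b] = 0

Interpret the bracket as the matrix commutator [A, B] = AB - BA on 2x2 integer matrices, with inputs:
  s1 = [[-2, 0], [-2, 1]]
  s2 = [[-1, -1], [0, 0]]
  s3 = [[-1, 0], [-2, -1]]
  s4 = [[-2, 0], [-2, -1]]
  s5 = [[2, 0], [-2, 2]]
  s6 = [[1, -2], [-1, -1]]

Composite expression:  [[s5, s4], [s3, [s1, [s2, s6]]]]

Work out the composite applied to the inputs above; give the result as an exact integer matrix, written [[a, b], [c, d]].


[s5, s4] = [[0, 0], [2, 0]]
[s2, s6] = [[1, 4], [-1, -1]]
[s1, [s2, s6]] = [[8, -12], [-7, -8]]
[s3, [s1, [s2, s6]]] = [[-24, 0], [-32, 24]]
[[s5, s4], [s3, [s1, [s2, s6]]]] = [[0, 0], [-96, 0]]

[[0, 0], [-96, 0]]


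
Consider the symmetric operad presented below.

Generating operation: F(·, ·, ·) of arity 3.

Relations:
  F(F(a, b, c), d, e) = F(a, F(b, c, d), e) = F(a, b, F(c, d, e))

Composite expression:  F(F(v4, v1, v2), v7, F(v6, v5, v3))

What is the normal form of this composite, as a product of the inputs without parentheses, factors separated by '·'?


v4 · v1 · v2 · v7 · v6 · v5 · v3


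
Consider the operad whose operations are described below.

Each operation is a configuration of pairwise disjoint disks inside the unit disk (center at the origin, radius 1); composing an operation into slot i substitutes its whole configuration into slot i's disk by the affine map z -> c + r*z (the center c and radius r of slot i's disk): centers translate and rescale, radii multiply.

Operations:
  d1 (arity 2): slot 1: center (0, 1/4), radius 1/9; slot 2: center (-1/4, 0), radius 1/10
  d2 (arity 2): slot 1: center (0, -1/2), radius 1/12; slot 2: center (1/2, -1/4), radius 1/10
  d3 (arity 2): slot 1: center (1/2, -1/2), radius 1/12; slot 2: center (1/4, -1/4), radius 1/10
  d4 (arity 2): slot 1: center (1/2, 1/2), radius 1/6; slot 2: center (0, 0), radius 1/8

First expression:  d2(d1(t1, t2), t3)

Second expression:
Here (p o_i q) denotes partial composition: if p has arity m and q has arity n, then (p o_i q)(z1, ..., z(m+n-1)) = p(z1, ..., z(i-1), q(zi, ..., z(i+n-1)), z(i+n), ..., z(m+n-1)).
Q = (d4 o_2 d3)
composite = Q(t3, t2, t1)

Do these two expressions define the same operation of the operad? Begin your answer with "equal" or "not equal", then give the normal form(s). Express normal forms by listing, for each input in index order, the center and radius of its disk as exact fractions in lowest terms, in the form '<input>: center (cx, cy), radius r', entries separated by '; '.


not equal; the first gives t1: center (0, -23/48), radius 1/108; t2: center (-1/48, -1/2), radius 1/120; t3: center (1/2, -1/4), radius 1/10 and the second t1: center (1/32, -1/32), radius 1/80; t2: center (1/16, -1/16), radius 1/96; t3: center (1/2, 1/2), radius 1/6

Reducing the first expression gives t1: center (0, -23/48), radius 1/108; t2: center (-1/48, -1/2), radius 1/120; t3: center (1/2, -1/4), radius 1/10
Reducing the second expression gives t1: center (1/32, -1/32), radius 1/80; t2: center (1/16, -1/16), radius 1/96; t3: center (1/2, 1/2), radius 1/6
Different reductions; not equal.


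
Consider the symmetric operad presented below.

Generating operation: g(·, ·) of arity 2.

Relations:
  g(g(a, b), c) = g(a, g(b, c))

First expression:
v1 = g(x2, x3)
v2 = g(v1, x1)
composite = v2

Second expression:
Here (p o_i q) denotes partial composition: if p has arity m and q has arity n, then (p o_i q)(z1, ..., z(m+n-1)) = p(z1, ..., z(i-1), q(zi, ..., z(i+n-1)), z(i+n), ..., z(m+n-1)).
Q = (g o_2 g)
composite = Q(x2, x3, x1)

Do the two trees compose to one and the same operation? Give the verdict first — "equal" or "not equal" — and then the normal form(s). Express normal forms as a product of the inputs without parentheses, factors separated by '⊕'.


The first expression reduces to x2 ⊕ x3 ⊕ x1
The second expression reduces to x2 ⊕ x3 ⊕ x1
Identical normal forms: equal.

equal; the common form is x2 ⊕ x3 ⊕ x1


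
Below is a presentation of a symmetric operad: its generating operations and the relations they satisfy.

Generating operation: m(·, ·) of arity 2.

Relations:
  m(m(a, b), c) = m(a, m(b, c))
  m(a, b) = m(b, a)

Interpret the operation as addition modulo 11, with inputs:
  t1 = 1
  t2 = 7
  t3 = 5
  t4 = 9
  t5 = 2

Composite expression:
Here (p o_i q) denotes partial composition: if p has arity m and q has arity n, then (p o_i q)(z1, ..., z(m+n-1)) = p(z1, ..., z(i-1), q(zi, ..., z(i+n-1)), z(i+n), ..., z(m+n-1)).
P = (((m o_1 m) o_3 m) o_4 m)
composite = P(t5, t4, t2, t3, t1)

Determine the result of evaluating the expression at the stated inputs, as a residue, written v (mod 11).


2 (mod 11)


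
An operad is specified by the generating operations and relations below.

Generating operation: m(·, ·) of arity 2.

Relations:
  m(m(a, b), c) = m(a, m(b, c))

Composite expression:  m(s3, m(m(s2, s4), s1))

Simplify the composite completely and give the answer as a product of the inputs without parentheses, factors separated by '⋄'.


s3 ⋄ s2 ⋄ s4 ⋄ s1


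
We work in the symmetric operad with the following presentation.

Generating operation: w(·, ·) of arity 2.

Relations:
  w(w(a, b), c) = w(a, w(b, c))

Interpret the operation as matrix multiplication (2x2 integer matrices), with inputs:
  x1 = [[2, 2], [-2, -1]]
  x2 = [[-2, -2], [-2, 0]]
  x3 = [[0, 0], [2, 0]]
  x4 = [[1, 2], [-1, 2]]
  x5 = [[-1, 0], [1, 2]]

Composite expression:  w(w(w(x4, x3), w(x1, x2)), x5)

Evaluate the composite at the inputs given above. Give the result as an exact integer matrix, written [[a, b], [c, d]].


[[16, -32], [16, -32]]

w(x4, x3) = [[4, 0], [4, 0]]
w(x1, x2) = [[-8, -4], [6, 4]]
w(w(x4, x3), w(x1, x2)) = [[-32, -16], [-32, -16]]
w(w(w(x4, x3), w(x1, x2)), x5) = [[16, -32], [16, -32]]


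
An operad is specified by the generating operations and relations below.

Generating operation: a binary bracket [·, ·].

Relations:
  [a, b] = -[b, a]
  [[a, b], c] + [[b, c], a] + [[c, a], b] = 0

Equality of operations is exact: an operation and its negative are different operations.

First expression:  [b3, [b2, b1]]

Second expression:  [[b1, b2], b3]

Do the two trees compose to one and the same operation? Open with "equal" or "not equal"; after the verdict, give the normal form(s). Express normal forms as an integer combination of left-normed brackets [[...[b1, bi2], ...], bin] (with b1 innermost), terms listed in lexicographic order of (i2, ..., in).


The first expression, normalized: [[b1, b2], b3]
The second expression, normalized: [[b1, b2], b3]
The forms coincide; equal.

equal: each reduces to [[b1, b2], b3]


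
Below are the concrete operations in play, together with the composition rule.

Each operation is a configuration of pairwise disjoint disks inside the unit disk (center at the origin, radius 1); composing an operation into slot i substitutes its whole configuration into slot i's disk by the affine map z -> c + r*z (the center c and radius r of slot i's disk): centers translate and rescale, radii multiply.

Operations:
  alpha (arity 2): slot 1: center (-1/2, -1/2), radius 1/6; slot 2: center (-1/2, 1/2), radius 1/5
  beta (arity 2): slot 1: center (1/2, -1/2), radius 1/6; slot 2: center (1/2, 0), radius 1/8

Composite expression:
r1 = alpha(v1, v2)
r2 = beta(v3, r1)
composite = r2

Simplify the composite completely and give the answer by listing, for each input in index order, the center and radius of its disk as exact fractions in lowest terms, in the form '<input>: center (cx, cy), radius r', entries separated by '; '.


v1: center (7/16, -1/16), radius 1/48; v2: center (7/16, 1/16), radius 1/40; v3: center (1/2, -1/2), radius 1/6

Each v-disk chains the slot maps above it in beta; radii multiply.
v3: after 1 affine step, its disk has center (1/2, -1/2), radius 1/6
v1: after 2 affine steps, its disk has center (7/16, -1/16), radius 1/48
v2: after 2 affine steps, its disk has center (7/16, 1/16), radius 1/40


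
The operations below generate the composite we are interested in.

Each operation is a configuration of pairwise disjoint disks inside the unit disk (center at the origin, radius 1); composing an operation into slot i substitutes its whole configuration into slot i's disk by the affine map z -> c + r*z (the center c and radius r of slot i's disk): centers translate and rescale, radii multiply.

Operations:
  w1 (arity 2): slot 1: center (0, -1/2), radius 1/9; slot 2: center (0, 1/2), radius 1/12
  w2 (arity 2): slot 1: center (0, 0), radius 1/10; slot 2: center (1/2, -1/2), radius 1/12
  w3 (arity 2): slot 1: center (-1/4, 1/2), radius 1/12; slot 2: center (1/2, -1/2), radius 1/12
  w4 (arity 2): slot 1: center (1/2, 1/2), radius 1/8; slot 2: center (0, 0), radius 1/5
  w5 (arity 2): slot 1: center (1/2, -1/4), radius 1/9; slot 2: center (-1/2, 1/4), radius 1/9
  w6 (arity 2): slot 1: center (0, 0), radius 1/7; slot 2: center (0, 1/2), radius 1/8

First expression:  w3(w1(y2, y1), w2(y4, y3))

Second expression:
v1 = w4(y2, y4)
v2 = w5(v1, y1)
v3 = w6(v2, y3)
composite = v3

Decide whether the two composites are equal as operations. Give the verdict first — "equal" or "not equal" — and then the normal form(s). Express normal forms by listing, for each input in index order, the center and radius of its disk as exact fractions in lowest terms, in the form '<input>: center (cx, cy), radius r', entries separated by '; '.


not equal: they reduce to y1: center (-1/4, 13/24), radius 1/144; y2: center (-1/4, 11/24), radius 1/108; y3: center (13/24, -13/24), radius 1/144; y4: center (1/2, -1/2), radius 1/120 and y1: center (-1/14, 1/28), radius 1/63; y2: center (5/63, -1/36), radius 1/504; y3: center (0, 1/2), radius 1/8; y4: center (1/14, -1/28), radius 1/315

In normal form, the first expression is y1: center (-1/4, 13/24), radius 1/144; y2: center (-1/4, 11/24), radius 1/108; y3: center (13/24, -13/24), radius 1/144; y4: center (1/2, -1/2), radius 1/120
In normal form, the second expression is y1: center (-1/14, 1/28), radius 1/63; y2: center (5/63, -1/36), radius 1/504; y3: center (0, 1/2), radius 1/8; y4: center (1/14, -1/28), radius 1/315
Distinct normal forms: not equal.


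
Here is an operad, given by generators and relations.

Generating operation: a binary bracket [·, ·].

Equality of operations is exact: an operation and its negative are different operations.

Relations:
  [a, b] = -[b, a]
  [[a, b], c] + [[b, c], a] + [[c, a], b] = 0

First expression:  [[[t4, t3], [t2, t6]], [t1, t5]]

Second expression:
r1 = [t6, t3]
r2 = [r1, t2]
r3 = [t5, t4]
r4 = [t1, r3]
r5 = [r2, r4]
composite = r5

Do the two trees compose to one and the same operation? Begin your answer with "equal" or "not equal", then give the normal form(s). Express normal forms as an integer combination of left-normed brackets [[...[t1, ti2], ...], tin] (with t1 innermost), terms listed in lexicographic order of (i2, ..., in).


not equal; first: -[[[[[t1, t5], t2], t6], t3], t4] + [[[[[t1, t5], t2], t6], t4], t3] + [[[[[t1, t5], t3], t4], t2], t6] - [[[[[t1, t5], t3], t4], t6], t2] - [[[[[t1, t5], t4], t3], t2], t6] + [[[[[t1, t5], t4], t3], t6], t2] + [[[[[t1, t5], t6], t2], t3], t4] - [[[[[t1, t5], t6], t2], t4], t3]; second: [[[[[t1, t4], t5], t2], t3], t6] - [[[[[t1, t4], t5], t2], t6], t3] - [[[[[t1, t4], t5], t3], t6], t2] + [[[[[t1, t4], t5], t6], t3], t2] - [[[[[t1, t5], t4], t2], t3], t6] + [[[[[t1, t5], t4], t2], t6], t3] + [[[[[t1, t5], t4], t3], t6], t2] - [[[[[t1, t5], t4], t6], t3], t2]

Reducing the first expression gives -[[[[[t1, t5], t2], t6], t3], t4] + [[[[[t1, t5], t2], t6], t4], t3] + [[[[[t1, t5], t3], t4], t2], t6] - [[[[[t1, t5], t3], t4], t6], t2] - [[[[[t1, t5], t4], t3], t2], t6] + [[[[[t1, t5], t4], t3], t6], t2] + [[[[[t1, t5], t6], t2], t3], t4] - [[[[[t1, t5], t6], t2], t4], t3]
Reducing the second expression gives [[[[[t1, t4], t5], t2], t3], t6] - [[[[[t1, t4], t5], t2], t6], t3] - [[[[[t1, t4], t5], t3], t6], t2] + [[[[[t1, t4], t5], t6], t3], t2] - [[[[[t1, t5], t4], t2], t3], t6] + [[[[[t1, t5], t4], t2], t6], t3] + [[[[[t1, t5], t4], t3], t6], t2] - [[[[[t1, t5], t4], t6], t3], t2]
Distinct normal forms: not equal.


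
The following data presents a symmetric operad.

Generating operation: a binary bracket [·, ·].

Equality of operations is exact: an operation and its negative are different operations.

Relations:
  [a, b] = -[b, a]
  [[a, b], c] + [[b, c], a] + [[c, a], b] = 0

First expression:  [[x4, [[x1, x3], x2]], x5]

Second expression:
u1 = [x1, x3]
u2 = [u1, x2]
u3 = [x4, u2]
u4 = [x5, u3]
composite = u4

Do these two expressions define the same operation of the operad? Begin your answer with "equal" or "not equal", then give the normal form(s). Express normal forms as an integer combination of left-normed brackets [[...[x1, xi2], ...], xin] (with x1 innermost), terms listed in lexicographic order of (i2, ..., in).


not equal: they reduce to -[[[[x1, x3], x2], x4], x5] and [[[[x1, x3], x2], x4], x5]

Normal form of the first expression: -[[[[x1, x3], x2], x4], x5]
Normal form of the second expression: [[[[x1, x3], x2], x4], x5]
They disagree, so not equal.


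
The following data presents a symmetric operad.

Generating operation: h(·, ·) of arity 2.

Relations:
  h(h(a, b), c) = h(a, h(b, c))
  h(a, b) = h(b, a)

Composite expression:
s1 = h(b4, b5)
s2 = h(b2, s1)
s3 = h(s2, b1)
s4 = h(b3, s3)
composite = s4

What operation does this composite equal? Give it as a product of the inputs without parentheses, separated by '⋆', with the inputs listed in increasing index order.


b1 ⋆ b2 ⋆ b3 ⋆ b4 ⋆ b5

Key point: h commutes, so take the b-inputs in any fixed order.
h(b4, b5) reduces to b4 ⋆ b5
h(b2, h(b4, b5)) reduces to b2 ⋆ b4 ⋆ b5
h(h(b2, h(b4, b5)), b1) reduces to b2 ⋆ b4 ⋆ b5 ⋆ b1
h(b3, h(h(b2, h(b4, b5)), b1)) reduces to b3 ⋆ b2 ⋆ b4 ⋆ b5 ⋆ b1
putting the inputs in ascending order: b1 ⋆ b2 ⋆ b3 ⋆ b4 ⋆ b5


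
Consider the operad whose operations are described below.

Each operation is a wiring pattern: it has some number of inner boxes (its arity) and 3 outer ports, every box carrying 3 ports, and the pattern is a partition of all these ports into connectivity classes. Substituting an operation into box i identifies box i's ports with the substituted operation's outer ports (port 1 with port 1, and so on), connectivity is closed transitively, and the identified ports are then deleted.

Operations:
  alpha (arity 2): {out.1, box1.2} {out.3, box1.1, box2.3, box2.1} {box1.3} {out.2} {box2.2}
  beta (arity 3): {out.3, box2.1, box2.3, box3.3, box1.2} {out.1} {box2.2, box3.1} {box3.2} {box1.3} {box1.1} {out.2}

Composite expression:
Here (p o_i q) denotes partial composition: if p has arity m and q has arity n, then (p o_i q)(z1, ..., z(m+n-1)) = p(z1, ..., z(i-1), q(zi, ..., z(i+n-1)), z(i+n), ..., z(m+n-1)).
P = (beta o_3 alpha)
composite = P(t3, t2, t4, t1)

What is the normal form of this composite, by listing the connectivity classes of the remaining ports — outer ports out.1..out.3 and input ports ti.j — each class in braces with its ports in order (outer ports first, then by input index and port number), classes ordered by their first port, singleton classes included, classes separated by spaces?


Two ports join when wires chain via beta-identified ports.
the subtree at alpha composes to {out.1, t4.2} {out.2} {out.3, t1.1, t1.3, t4.1} {t1.2} {t4.3} on (t4, t1); out.j = own outer ports
the subtree at beta composes to {out.1} {out.2} {out.3, t1.1, t1.3, t2.1, t2.3, t3.2, t4.1} {t1.2} {t2.2, t4.2} {t3.1} {t3.3} {t4.3} on (t3, t2, t4, t1); out.j = own outer ports

{out.1} {out.2} {out.3, t1.1, t1.3, t2.1, t2.3, t3.2, t4.1} {t1.2} {t2.2, t4.2} {t3.1} {t3.3} {t4.3}


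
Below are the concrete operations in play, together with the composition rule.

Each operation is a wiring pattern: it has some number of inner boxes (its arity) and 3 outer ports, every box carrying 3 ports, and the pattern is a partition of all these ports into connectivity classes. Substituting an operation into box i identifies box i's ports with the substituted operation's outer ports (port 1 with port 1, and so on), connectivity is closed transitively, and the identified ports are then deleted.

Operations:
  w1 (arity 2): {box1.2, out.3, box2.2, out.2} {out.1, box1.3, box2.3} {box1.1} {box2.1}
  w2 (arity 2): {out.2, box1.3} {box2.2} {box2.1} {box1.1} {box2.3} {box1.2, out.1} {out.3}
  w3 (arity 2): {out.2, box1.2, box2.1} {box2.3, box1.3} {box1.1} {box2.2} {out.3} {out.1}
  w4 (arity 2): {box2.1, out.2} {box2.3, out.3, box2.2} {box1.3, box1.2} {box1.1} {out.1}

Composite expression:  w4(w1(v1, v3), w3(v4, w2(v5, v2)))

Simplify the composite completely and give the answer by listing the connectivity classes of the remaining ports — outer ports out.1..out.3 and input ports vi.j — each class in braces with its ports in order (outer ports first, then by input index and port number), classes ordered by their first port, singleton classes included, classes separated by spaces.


After gluing at w4, chains via deleted ports link the v-ports.
stage w1: inputs (v1, v3), connectivity {out.1, v1.3, v3.3} {out.2, out.3, v1.2, v3.2} {v1.1} {v3.1}, out.j its boundary
stage w2: inputs (v5, v2), connectivity {out.1, v5.2} {out.2, v5.3} {out.3} {v2.1} {v2.2} {v2.3} {v5.1}, out.j its boundary
stage w3: inputs (v4, v5, v2), connectivity {out.1} {out.2, v4.2, v5.2} {out.3} {v2.1} {v2.2} {v2.3} {v4.1} {v4.3} {v5.1} {v5.3}, out.j its boundary
stage w4: inputs (v1, v3, v4, v5, v2), connectivity {out.1} {out.2} {out.3, v4.2, v5.2} {v1.1} {v1.2, v3.2} {v1.3, v3.3} {v2.1} {v2.2} {v2.3} {v3.1} {v4.1} {v4.3} {v5.1} {v5.3}, out.j its boundary

{out.1} {out.2} {out.3, v4.2, v5.2} {v1.1} {v1.2, v3.2} {v1.3, v3.3} {v2.1} {v2.2} {v2.3} {v3.1} {v4.1} {v4.3} {v5.1} {v5.3}


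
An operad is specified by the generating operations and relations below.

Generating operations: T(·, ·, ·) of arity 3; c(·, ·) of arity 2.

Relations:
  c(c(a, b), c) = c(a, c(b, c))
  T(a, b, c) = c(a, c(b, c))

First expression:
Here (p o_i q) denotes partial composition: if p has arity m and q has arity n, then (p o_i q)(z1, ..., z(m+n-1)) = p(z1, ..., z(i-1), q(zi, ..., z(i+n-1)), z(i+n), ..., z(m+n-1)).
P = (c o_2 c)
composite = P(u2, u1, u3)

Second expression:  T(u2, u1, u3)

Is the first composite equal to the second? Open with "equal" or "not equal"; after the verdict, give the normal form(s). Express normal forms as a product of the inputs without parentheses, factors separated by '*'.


The first expression reduces to u2 * u1 * u3
The second expression reduces to u2 * u1 * u3
Identical normal forms: equal.

equal; the common form is u2 * u1 * u3


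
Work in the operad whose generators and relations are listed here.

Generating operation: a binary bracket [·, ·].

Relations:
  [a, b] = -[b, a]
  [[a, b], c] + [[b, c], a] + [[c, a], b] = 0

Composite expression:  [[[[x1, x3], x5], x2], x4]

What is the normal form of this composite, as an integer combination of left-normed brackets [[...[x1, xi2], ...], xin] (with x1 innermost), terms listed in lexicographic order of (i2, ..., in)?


Antisymmetry and Jacobi reduce to x1-anchored left-normed brackets.
Composite bracket: [[[[x1, x3], x5], x2], x4]
Each bracket splits as ab - ba, giving 16 signed words (2^4 = 16).
The x1-initial words carry the normal form:
  sign of x1x3x5x2x4 is +1, so it contributes +[[[[x1, x3], x5], x2], x4]

[[[[x1, x3], x5], x2], x4]


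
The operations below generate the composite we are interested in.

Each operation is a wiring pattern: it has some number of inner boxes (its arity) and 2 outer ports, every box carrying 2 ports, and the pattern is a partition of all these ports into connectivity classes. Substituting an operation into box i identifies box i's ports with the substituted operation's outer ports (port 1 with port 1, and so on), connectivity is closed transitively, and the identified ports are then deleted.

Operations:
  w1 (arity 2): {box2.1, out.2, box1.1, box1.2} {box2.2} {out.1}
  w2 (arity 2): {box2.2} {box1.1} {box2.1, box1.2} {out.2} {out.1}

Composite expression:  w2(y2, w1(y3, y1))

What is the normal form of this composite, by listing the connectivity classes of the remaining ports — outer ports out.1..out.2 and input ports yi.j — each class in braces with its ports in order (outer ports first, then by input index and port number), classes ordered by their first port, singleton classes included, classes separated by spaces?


After gluing at w2, chains via deleted ports link the y-ports.
after w1, the pattern on (y3, y1) reads {out.1} {out.2, y1.1, y3.1, y3.2} {y1.2} (out.j = its outer ports)
after w2, the pattern on (y2, y3, y1) reads {out.1} {out.2} {y1.1, y3.1, y3.2} {y1.2} {y2.1} {y2.2} (out.j = its outer ports)

{out.1} {out.2} {y1.1, y3.1, y3.2} {y1.2} {y2.1} {y2.2}


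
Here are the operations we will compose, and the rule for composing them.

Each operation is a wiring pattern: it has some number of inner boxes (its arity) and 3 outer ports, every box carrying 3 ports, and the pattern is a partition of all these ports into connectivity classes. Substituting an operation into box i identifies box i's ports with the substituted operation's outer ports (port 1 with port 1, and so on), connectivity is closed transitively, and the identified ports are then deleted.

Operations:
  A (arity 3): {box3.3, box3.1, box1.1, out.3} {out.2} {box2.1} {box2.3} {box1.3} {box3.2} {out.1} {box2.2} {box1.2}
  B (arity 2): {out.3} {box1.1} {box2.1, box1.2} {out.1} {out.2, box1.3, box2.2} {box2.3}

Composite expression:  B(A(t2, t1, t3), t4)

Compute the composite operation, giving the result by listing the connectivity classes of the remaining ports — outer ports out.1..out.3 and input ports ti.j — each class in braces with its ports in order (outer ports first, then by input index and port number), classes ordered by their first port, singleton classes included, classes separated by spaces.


{out.1} {out.2, t2.1, t3.1, t3.3, t4.2} {out.3} {t1.1} {t1.2} {t1.3} {t2.2} {t2.3} {t3.2} {t4.1} {t4.3}

Two ports join when wires chain via B-identified ports.
stage A: inputs (t2, t1, t3), connectivity {out.1} {out.2} {out.3, t2.1, t3.1, t3.3} {t1.1} {t1.2} {t1.3} {t2.2} {t2.3} {t3.2}, out.j its boundary
stage B: inputs (t2, t1, t3, t4), connectivity {out.1} {out.2, t2.1, t3.1, t3.3, t4.2} {out.3} {t1.1} {t1.2} {t1.3} {t2.2} {t2.3} {t3.2} {t4.1} {t4.3}, out.j its boundary


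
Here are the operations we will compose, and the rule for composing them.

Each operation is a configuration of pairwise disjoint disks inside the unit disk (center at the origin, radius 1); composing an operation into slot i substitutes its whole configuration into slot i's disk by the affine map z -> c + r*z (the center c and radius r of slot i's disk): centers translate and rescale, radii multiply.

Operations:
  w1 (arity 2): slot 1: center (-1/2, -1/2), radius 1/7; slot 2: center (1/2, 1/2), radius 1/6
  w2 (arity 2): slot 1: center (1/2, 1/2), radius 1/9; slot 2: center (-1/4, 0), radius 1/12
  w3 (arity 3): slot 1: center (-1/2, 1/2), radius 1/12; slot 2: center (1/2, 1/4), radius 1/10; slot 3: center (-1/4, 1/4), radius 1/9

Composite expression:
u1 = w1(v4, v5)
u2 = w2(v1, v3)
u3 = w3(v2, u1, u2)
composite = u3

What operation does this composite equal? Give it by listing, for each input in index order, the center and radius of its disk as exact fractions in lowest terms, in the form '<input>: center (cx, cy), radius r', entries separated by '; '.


v1: center (-7/36, 11/36), radius 1/81; v2: center (-1/2, 1/2), radius 1/12; v3: center (-5/18, 1/4), radius 1/108; v4: center (9/20, 1/5), radius 1/70; v5: center (11/20, 3/10), radius 1/60

Each v-disk chains the slot maps above it in w3; radii multiply.
v2 passes through 1 substitution, ending at center (-1/2, 1/2), radius 1/12
v4 passes through 2 substitutions, ending at center (9/20, 1/5), radius 1/70
v5 passes through 2 substitutions, ending at center (11/20, 3/10), radius 1/60
v1 passes through 2 substitutions, ending at center (-7/36, 11/36), radius 1/81
v3 passes through 2 substitutions, ending at center (-5/18, 1/4), radius 1/108


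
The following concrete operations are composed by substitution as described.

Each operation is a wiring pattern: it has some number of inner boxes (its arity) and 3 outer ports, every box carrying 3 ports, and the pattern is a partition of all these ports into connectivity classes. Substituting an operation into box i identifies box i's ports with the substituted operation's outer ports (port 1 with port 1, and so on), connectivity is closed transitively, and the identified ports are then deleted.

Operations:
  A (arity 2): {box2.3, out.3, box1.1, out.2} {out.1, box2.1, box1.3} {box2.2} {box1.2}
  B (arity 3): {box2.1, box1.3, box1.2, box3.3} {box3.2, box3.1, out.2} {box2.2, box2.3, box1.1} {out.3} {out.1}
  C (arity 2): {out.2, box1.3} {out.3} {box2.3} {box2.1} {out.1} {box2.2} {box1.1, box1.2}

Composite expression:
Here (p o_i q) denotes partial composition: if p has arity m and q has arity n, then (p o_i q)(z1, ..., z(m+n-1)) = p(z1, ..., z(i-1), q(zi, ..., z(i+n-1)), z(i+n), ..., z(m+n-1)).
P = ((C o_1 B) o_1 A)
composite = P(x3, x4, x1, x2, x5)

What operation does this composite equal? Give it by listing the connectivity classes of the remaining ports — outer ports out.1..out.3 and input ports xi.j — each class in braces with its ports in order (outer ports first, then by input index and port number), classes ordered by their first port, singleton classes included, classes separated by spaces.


{out.1} {out.2} {out.3} {x1.1, x2.3, x3.1, x4.3} {x1.2, x1.3, x3.3, x4.1} {x2.1, x2.2} {x3.2} {x4.2} {x5.1} {x5.2} {x5.3}


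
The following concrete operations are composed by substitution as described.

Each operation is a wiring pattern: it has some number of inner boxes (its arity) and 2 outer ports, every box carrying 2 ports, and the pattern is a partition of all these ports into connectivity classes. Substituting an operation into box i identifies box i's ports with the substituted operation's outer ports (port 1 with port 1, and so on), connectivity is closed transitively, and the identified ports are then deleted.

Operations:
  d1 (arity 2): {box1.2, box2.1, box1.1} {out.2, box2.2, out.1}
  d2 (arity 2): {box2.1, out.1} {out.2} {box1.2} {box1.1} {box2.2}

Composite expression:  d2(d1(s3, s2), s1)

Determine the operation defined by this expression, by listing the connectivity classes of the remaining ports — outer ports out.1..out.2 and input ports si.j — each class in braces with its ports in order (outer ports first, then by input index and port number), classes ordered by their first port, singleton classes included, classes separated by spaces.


{out.1, s1.1} {out.2} {s1.2} {s2.1, s3.1, s3.2} {s2.2}

Treat the ports identified at d2 as solder joints: merge, then drop.
stage d1: inputs (s3, s2), connectivity {out.1, out.2, s2.2} {s2.1, s3.1, s3.2}, out.j its boundary
stage d2: inputs (s3, s2, s1), connectivity {out.1, s1.1} {out.2} {s1.2} {s2.1, s3.1, s3.2} {s2.2}, out.j its boundary


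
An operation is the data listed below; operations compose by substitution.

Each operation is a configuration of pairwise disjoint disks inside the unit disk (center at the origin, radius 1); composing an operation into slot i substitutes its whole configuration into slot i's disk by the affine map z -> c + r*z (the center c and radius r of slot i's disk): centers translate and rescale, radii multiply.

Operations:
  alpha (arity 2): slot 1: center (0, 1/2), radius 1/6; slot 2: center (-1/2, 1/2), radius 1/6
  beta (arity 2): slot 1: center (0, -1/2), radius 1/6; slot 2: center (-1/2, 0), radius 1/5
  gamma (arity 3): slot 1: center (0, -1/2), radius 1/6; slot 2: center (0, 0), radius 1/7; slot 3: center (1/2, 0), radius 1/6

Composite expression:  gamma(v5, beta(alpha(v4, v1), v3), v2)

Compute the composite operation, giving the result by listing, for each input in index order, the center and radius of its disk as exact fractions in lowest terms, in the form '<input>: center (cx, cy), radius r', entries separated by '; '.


v1: center (-1/84, -5/84), radius 1/252; v2: center (1/2, 0), radius 1/6; v3: center (-1/14, 0), radius 1/35; v4: center (0, -5/84), radius 1/252; v5: center (0, -1/2), radius 1/6

Follow each v-input down from gamma: c' goes to c + r*c', radius to r*r'.
input v5: composing its 1 substitution step yields center (0, -1/2), radius 1/6
input v4: composing its 3 substitution steps yields center (0, -5/84), radius 1/252
input v1: composing its 3 substitution steps yields center (-1/84, -5/84), radius 1/252
input v3: composing its 2 substitution steps yields center (-1/14, 0), radius 1/35
input v2: composing its 1 substitution step yields center (1/2, 0), radius 1/6


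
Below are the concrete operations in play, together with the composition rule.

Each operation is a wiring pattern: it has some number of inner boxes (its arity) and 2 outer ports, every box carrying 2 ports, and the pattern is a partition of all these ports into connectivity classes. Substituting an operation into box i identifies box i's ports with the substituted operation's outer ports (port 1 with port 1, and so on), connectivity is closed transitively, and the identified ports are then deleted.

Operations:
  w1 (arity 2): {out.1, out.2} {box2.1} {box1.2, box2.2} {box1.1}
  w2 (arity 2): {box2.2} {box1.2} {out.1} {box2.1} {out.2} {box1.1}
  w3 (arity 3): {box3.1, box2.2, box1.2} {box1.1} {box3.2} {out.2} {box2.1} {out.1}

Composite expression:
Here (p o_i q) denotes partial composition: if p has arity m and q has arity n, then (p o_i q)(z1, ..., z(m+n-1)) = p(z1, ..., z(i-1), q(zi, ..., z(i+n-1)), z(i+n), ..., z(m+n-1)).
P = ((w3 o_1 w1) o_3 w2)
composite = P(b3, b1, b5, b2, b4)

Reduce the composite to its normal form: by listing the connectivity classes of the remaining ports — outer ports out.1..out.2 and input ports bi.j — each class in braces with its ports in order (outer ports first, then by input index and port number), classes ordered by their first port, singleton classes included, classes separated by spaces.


{out.1} {out.2} {b1.1} {b1.2, b3.2} {b2.1} {b2.2} {b3.1} {b4.1} {b4.2} {b5.1} {b5.2}

Treat the ports identified at w3 as solder joints: merge, then drop.
w1 over (b3, b1) gives {out.1, out.2} {b1.1} {b1.2, b3.2} {b3.1}, out.j being that stage's outer ports
w2 over (b5, b2) gives {out.1} {out.2} {b2.1} {b2.2} {b5.1} {b5.2}, out.j being that stage's outer ports
w3 over (b3, b1, b5, b2, b4) gives {out.1} {out.2} {b1.1} {b1.2, b3.2} {b2.1} {b2.2} {b3.1} {b4.1} {b4.2} {b5.1} {b5.2}, out.j being that stage's outer ports


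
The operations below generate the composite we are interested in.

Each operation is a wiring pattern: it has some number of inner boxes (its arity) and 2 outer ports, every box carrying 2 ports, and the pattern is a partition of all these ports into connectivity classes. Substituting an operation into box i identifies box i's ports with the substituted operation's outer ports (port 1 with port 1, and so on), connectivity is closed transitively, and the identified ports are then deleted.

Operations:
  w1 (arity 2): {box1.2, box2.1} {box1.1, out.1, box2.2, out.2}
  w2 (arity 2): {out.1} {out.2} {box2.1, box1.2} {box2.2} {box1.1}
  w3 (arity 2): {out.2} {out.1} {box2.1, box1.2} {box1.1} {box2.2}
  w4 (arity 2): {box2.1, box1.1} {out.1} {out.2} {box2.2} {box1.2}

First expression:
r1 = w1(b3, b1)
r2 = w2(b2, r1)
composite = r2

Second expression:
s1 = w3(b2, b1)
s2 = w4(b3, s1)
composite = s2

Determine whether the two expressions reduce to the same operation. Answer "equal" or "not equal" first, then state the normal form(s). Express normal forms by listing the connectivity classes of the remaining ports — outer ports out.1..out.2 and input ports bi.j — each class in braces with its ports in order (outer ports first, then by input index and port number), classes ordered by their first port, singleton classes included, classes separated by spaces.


not equal: they reduce to {out.1} {out.2} {b1.1, b3.2} {b1.2, b2.2, b3.1} {b2.1} and {out.1} {out.2} {b1.1, b2.2} {b1.2} {b2.1} {b3.1} {b3.2}

The first composite normalizes to {out.1} {out.2} {b1.1, b3.2} {b1.2, b2.2, b3.1} {b2.1}
The second composite normalizes to {out.1} {out.2} {b1.1, b2.2} {b1.2} {b2.1} {b3.1} {b3.2}
The forms do not match — not equal.


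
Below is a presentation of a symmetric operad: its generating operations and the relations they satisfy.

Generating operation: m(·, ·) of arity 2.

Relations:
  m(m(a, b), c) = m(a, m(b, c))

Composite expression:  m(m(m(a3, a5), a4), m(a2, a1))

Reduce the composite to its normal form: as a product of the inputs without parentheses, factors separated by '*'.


a3 * a5 * a4 * a2 * a1

Associativity of m dissolves the nesting; only the a-input order survives.
m(a3, a5) spells out as a3 * a5
m(m(a3, a5), a4) spells out as a3 * a5 * a4
m(a2, a1) spells out as a2 * a1
m(m(m(a3, a5), a4), m(a2, a1)) spells out as a3 * a5 * a4 * a2 * a1


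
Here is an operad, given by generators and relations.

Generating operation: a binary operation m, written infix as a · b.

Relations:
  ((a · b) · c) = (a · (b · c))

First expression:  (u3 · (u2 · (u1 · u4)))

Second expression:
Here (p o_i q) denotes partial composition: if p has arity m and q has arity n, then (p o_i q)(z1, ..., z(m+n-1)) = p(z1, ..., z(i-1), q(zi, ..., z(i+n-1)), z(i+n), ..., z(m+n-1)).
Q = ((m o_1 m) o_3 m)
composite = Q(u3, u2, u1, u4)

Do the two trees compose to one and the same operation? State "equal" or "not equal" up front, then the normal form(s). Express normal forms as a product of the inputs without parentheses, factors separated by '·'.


The first expression, normalized: u3 · u2 · u1 · u4
The second expression, normalized: u3 · u2 · u1 · u4
Identical normal forms: equal.

equal — both sides give u3 · u2 · u1 · u4


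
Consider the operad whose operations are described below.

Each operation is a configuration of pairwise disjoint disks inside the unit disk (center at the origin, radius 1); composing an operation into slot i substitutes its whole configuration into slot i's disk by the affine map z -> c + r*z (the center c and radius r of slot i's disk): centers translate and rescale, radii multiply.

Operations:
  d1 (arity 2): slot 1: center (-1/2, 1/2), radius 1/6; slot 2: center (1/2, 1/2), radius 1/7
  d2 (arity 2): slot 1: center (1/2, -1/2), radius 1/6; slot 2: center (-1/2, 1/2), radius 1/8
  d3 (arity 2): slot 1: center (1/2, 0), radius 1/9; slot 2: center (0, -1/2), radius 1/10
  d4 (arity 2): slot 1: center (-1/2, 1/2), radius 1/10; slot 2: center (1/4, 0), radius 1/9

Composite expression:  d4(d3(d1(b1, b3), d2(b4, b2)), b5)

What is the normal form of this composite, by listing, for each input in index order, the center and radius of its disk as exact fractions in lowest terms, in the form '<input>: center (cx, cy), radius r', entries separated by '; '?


b1: center (-41/90, 91/180), radius 1/540; b2: center (-101/200, 91/200), radius 1/800; b3: center (-4/9, 91/180), radius 1/630; b4: center (-99/200, 89/200), radius 1/600; b5: center (1/4, 0), radius 1/9

Below d4, radii multiply path by path; the b-disk centers shift.
input b1: applying the 3 nested substitutions gives center (-41/90, 91/180), radius 1/540
input b3: applying the 3 nested substitutions gives center (-4/9, 91/180), radius 1/630
input b4: applying the 3 nested substitutions gives center (-99/200, 89/200), radius 1/600
input b2: applying the 3 nested substitutions gives center (-101/200, 91/200), radius 1/800
input b5: applying the 1 nested substitution gives center (1/4, 0), radius 1/9
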